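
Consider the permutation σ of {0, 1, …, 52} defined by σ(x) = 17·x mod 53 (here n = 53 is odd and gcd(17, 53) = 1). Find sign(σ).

Trace 43: π^k(43) = [43, 42, 25, 1, 17, 24, 37] for k=0..6.
π_17 has 3 disjoint cycles with lengths [26, 26, 1] on {0,…,52}.
53 − 3 = 50 transpositions; sign(π) = (−1)^50 = +1.
The Jacobi symbol (17|53) = +1 (Zolotarev) agrees.

+1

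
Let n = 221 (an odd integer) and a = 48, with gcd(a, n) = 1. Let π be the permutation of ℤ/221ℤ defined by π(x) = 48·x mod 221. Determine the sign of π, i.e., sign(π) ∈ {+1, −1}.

Trace 107: π^k(107) = [107, 53, 113, 120, 14, 9, 211] for k=0..6.
10 cycles of lengths [48, 48, 48, 48, 16, 3, 3, 3, 3, 1].
10 cycles on 221: each ℓ→(−1)^(ℓ−1), product (−1)^211 = -1.
Check: (48/221) = -1 by Zolotarev.

-1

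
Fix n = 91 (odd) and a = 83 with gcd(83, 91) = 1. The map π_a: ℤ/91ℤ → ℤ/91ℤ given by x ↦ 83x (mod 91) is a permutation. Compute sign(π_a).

Trace 1: π^k(1) = [1, 83, 64, 34] for k=0..3.
Cycle lengths of π_83 on ℤ/91ℤ: [4, 4, 4, 4, 4, 4, 4, 4, 4, 4, 4, 4, 4, 4, 4, 4, 4, 4, 4, 4, 4, 2, 2, 2, 1]; 25 cycles in total.
91 − 25 = 66 transpositions; sign(π) = (−1)^66 = +1.
(83|91)_J = +1 (Zolotarev's lemma cross-check).

+1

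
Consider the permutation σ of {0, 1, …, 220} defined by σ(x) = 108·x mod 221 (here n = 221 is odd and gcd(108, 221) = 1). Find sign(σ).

-1

Start at x=100: 100 → 192 → 183 → 95 → 94 → 207 → 35 → … (one orbit).
Cycle type of π: 48×4 + 16 + 6×2 + 1; total 8 cycles.
sign(π) = (−1)^{n − #cycles} = (−1)^{221−8} = (−1)^213 = -1.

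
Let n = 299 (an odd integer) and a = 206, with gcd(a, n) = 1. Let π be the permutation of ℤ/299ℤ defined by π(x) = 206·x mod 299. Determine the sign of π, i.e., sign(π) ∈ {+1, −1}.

Trace 185: π^k(185) = [185, 137, 116, 275, 139, 229, 231] for k=0..6.
π_206 has 35 disjoint cycles with lengths [12, 12, 12, 12, 12, 12, 12, 12, 12, 12, 12, 12, 12, 12, 12, 12, 12, 12, 12, 12, 12, 12, 12, 2, 2, 2, 2, 2, 2, 2, 2, 2, 2, 2, 1] on {0,…,298}.
35 cycles on 299: each ℓ→(−1)^(ℓ−1), product (−1)^264 = +1.

+1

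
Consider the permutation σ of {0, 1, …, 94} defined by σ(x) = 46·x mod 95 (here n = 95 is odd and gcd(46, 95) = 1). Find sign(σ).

-1

Start at x=31: 31 → 1 → 46 → 26 → 56 → 11 → 31 (one orbit).
Cycle lengths of π_46 on ℤ/95ℤ: [6, 6, 6, 6, 6, 6, 6, 6, 6, 6, 6, 6, 6, 6, 6, 1, 1, 1, 1, 1]; 20 cycles in total.
95 − 20 = 75 transpositions; sign(π) = (−1)^75 = -1.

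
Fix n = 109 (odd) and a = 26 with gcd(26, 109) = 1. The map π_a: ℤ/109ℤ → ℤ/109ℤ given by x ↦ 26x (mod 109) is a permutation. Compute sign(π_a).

+1

Orbit of 7 under x↦26x: [7, 73, 45, 80, 9, 16, 89]… (length divides ord_109(26)).
Cycle type of π: 27×4 + 1; total 5 cycles.
n − c = 109 − 5 = 104; sign = (−1)^104 = +1.
Check: (26/109) = +1 by Zolotarev.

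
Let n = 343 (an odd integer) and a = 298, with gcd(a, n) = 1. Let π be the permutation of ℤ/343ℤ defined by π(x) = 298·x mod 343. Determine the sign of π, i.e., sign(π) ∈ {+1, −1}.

+1

Trace 58: π^k(58) = [58, 134, 144, 37, 50, 151, 65] for k=0..6.
Cycle lengths of π_298 on ℤ/343ℤ: [147, 147, 21, 21, 3, 3, 1]; 7 cycles in total.
sign(π) = (−1)^{n − #cycles} = (−1)^{343−7} = (−1)^336 = +1.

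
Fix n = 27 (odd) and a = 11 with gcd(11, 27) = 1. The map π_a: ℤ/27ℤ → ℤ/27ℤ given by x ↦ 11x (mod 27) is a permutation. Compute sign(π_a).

-1

Orbit of 17 under x↦11x: [17, 25, 5, 1, 11, 13, 8]… (length divides ord_27(11)).
4 cycles of lengths [18, 6, 2, 1].
n − c = 27 − 4 = 23; sign = (−1)^23 = -1.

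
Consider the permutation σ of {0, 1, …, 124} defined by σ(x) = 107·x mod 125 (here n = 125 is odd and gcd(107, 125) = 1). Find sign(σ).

-1

Start at x=99: 99 → 93 → 76 → 7 → 124 → 18 → 51 → … (one orbit).
The orbit structure of x ↦ 107x mod 125: 12 orbits of sizes [20, 20, 20, 20, 20, 4, 4, 4, 4, 4, 4, 1].
n − c = 125 − 12 = 113; sign = (−1)^113 = -1.
Via Zolotarev, sign(π_{107}) = (107|125) = -1.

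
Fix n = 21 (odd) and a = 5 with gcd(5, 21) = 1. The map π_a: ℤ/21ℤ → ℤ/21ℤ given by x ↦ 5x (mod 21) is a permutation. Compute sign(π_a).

Start at x=20: 20 → 16 → 17 → 1 → 5 → 4 → 20 (one orbit).
π_5 has 5 disjoint cycles with lengths [6, 6, 6, 2, 1] on {0,…,20}.
sign(π) = (−1)^{n − #cycles} = (−1)^{21−5} = (−1)^16 = +1.
Via Zolotarev, sign(π_{5}) = (5|21) = +1.

+1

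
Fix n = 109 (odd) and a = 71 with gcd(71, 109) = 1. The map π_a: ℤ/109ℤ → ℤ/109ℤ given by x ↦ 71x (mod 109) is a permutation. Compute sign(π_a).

Orbit of 16 under x↦71x: [16, 46, 105, 43, 1, 71, 27]… (length divides ord_109(71)).
Cycle lengths of π_71 on ℤ/109ℤ: [18, 18, 18, 18, 18, 18, 1]; 7 cycles in total.
sign(π) = (−1)^{n − #cycles} = (−1)^{109−7} = (−1)^102 = +1.
(71|109)_J = +1 (Zolotarev's lemma cross-check).

+1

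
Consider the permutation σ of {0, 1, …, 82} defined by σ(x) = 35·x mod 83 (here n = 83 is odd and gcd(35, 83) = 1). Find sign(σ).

Trace 52: π^k(52) = [52, 77, 39, 37, 50, 7, 79] for k=0..6.
Cycle type of π: 82 + 1; total 2 cycles.
n − c = 83 − 2 = 81; sign = (−1)^81 = -1.
Check: (35/83) = -1 by Zolotarev.

-1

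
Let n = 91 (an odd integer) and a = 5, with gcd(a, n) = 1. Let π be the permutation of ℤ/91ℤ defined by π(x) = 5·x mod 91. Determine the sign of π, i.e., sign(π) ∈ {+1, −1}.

+1

Start at x=79: 79 → 31 → 64 → 47 → 53 → 83 → 51 → … (one orbit).
Cycle type of π: 12×6 + 6 + 4×3 + 1; total 11 cycles.
n − c = 91 − 11 = 80; sign = (−1)^80 = +1.
(5|91)_J = +1 (Zolotarev's lemma cross-check).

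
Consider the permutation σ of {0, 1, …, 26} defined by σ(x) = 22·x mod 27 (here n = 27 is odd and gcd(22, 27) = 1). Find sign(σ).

+1

Start at x=4: 4 → 7 → 19 → 13 → 16 → 1 → 22 → … (one orbit).
Decompose π into cycles: lengths [9, 9, 3, 3, 1, 1, 1] (7 cycles, including the fixed point 0).
With 7 cycles on 27 points, sign = (−1)^{27−7} = +1.
The Jacobi symbol (22|27) = +1 (Zolotarev) agrees.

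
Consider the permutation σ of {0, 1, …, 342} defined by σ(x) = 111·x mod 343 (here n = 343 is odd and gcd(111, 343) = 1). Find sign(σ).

Trace 258: π^k(258) = [258, 169, 237, 239, 118, 64, 244] for k=0..6.
Decompose π into cycles: lengths [98, 98, 98, 14, 14, 14, 2, 2, 2, 1] (10 cycles, including the fixed point 0).
343 − 10 = 333 transpositions; sign(π) = (−1)^333 = -1.

-1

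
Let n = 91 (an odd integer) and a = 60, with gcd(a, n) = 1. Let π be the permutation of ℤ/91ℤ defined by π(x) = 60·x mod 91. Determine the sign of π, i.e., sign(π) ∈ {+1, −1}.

Orbit of 51 under x↦60x: [51, 57, 53, 86, 64, 18, 79]… (length divides ord_91(60)).
Cycle lengths of π_60 on ℤ/91ℤ: [12, 12, 12, 12, 12, 12, 4, 4, 4, 3, 3, 1]; 12 cycles in total.
12 cycles on 91: each ℓ→(−1)^(ℓ−1), product (−1)^79 = -1.

-1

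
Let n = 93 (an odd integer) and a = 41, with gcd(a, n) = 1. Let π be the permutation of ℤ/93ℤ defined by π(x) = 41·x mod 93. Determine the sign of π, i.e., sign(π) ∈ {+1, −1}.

-1

Trace 47: π^k(47) = [47, 67, 50, 4, 71, 28, 32] for k=0..6.
Cycle lengths of π_41 on ℤ/93ℤ: [30, 30, 15, 15, 2, 1]; 6 cycles in total.
sign(π) = (−1)^{n − #cycles} = (−1)^{93−6} = (−1)^87 = -1.
The Jacobi symbol (41|93) = -1 (Zolotarev) agrees.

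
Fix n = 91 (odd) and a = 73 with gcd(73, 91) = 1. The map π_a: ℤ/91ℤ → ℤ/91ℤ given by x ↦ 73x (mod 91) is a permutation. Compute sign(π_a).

+1

Trace 47: π^k(47) = [47, 64, 31, 79, 34, 25, 5] for k=0..6.
Decompose π into cycles: lengths [12, 12, 12, 12, 12, 12, 6, 4, 4, 4, 1] (11 cycles, including the fixed point 0).
With 11 cycles on 91 points, sign = (−1)^{91−11} = +1.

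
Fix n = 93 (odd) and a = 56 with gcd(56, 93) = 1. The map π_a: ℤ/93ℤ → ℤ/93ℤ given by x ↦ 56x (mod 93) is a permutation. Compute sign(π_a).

-1

Trace 25: π^k(25) = [25, 5, 1, 56, 67, 32] for k=0..5.
Decompose π into cycles: lengths [6, 6, 6, 6, 6, 6, 6, 6, 6, 6, 3, 3, 3, 3, 3, 3, 3, 3, 3, 3, 2, 1] (22 cycles, including the fixed point 0).
With 22 cycles on 93 points, sign = (−1)^{93−22} = -1.
Check: (56/93) = -1 by Zolotarev.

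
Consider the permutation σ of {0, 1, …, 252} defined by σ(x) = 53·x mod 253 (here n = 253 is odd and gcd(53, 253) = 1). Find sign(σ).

-1

Trace 103: π^k(103) = [103, 146, 148, 1, 53, 26, 113] for k=0..6.
6 cycles of lengths [110, 110, 22, 5, 5, 1].
n − c = 253 − 6 = 247; sign = (−1)^247 = -1.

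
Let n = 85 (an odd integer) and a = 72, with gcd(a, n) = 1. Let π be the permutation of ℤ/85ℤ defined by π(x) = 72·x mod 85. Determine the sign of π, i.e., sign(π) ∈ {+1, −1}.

Trace 84: π^k(84) = [84, 13, 1, 72] for k=0..3.
Decompose π into cycles: lengths [4, 4, 4, 4, 4, 4, 4, 4, 4, 4, 4, 4, 4, 4, 4, 4, 4, 4, 4, 4, 4, 1] (22 cycles, including the fixed point 0).
Σ(ℓ_i−1) = 85−22 = 63; sign = (−1)^63 = -1.
Check: (72/85) = -1 by Zolotarev.

-1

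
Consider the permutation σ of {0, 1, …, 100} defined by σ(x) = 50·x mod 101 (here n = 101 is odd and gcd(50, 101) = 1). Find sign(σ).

Start at x=90: 90 → 56 → 73 → 14 → 94 → 54 → 74 → … (one orbit).
2 cycles of lengths [100, 1].
With 2 cycles on 101 points, sign = (−1)^{101−2} = -1.
Via Zolotarev, sign(π_{50}) = (50|101) = -1.

-1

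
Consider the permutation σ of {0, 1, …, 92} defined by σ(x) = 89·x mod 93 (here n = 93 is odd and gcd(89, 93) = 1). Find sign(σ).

+1

Orbit of 77 under x↦89x: [77, 64, 23, 1, 89, 16, 29]… (length divides ord_93(89)).
π_89 has 11 disjoint cycles with lengths [10, 10, 10, 10, 10, 10, 10, 10, 10, 2, 1] on {0,…,92}.
Σ(ℓ_i−1) = 93−11 = 82; sign = (−1)^82 = +1.
Check: (89/93) = +1 by Zolotarev.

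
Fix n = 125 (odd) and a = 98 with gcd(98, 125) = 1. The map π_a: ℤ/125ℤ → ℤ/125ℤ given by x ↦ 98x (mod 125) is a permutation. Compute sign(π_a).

-1

Trace 88: π^k(88) = [88, 124, 27, 21, 58, 59, 32] for k=0..6.
π_98 has 4 disjoint cycles with lengths [100, 20, 4, 1] on {0,…,124}.
125 − 4 = 121 transpositions; sign(π) = (−1)^121 = -1.
The Jacobi symbol (98|125) = -1 (Zolotarev) agrees.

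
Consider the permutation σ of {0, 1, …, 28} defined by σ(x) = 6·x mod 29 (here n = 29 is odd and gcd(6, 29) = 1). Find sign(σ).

Trace 23: π^k(23) = [23, 22, 16, 9, 25, 5, 1] for k=0..6.
π_6 has 3 disjoint cycles with lengths [14, 14, 1] on {0,…,28}.
With 3 cycles on 29 points, sign = (−1)^{29−3} = +1.
The Jacobi symbol (6|29) = +1 (Zolotarev) agrees.

+1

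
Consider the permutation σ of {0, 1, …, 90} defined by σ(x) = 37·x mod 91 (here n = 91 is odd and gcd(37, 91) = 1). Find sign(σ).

-1

Trace 37: π^k(37) = [37, 4, 57, 16, 46, 64, 2] for k=0..6.
π_37 has 10 disjoint cycles with lengths [12, 12, 12, 12, 12, 12, 12, 3, 3, 1] on {0,…,90}.
n − c = 91 − 10 = 81; sign = (−1)^81 = -1.
(37|91)_J = -1 (Zolotarev's lemma cross-check).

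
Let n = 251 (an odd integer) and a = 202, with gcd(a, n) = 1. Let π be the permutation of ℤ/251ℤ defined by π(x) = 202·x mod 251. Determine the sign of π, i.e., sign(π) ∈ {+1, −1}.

Start at x=112: 112 → 34 → 91 → 59 → 121 → 95 → 114 → … (one orbit).
Decompose π into cycles: lengths [250, 1] (2 cycles, including the fixed point 0).
2 cycles on 251: each ℓ→(−1)^(ℓ−1), product (−1)^249 = -1.

-1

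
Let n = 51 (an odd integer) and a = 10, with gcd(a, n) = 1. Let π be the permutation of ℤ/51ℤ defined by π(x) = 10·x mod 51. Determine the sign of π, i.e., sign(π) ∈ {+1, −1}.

Trace 40: π^k(40) = [40, 43, 22, 16, 7, 19, 37] for k=0..6.
The orbit structure of x ↦ 10x mod 51: 6 orbits of sizes [16, 16, 16, 1, 1, 1].
sign(π) = (−1)^{n − #cycles} = (−1)^{51−6} = (−1)^45 = -1.

-1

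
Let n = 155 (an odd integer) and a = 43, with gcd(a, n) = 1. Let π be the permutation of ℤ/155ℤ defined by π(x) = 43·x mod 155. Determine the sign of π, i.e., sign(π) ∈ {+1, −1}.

+1

Trace 12: π^k(12) = [12, 51, 23, 59, 57, 126, 148] for k=0..6.
Cycle type of π: 60×2 + 30 + 4 + 1; total 5 cycles.
n − c = 155 − 5 = 150; sign = (−1)^150 = +1.
(43|155)_J = +1 (Zolotarev's lemma cross-check).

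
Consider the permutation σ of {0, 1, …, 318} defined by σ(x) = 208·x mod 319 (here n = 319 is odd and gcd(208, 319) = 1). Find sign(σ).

-1

Start at x=241: 241 → 45 → 109 → 23 → 318 → 111 → 120 → … (one orbit).
π_208 has 28 disjoint cycles with lengths [14, 14, 14, 14, 14, 14, 14, 14, 14, 14, 14, 14, 14, 14, 14, 14, 14, 14, 14, 14, 14, 14, 2, 2, 2, 2, 2, 1] on {0,…,318}.
Σ(ℓ_i−1) = 319−28 = 291; sign = (−1)^291 = -1.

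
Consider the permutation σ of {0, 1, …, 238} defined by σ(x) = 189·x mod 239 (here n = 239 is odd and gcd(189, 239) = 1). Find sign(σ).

Orbit of 88 under x↦189x: [88, 141, 120, 214, 55, 118, 75]… (length divides ord_239(189)).
The orbit structure of x ↦ 189x mod 239: 2 orbits of sizes [238, 1].
Σ(ℓ_i−1) = 239−2 = 237; sign = (−1)^237 = -1.
The Jacobi symbol (189|239) = -1 (Zolotarev) agrees.

-1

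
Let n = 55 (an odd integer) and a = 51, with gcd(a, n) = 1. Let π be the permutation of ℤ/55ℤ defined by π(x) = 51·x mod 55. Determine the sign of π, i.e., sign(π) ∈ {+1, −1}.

-1

Trace 16: π^k(16) = [16, 46, 36, 21, 26, 6, 31] for k=0..6.
Cycle lengths of π_51 on ℤ/55ℤ: [10, 10, 10, 10, 10, 1, 1, 1, 1, 1]; 10 cycles in total.
Σ(ℓ_i−1) = 55−10 = 45; sign = (−1)^45 = -1.
The Jacobi symbol (51|55) = -1 (Zolotarev) agrees.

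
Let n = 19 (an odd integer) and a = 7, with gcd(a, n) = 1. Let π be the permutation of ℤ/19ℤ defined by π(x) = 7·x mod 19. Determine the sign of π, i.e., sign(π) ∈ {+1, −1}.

Orbit of 1 under x↦7x: [1, 7, 11]… (length divides ord_19(7)).
Cycle type of π: 3×6 + 1; total 7 cycles.
sign(π) = (−1)^{n − #cycles} = (−1)^{19−7} = (−1)^12 = +1.

+1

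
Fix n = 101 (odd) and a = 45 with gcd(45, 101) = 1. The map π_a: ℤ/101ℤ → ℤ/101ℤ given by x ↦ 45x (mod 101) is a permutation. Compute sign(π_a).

+1

Trace 95: π^k(95) = [95, 33, 71, 64, 52, 17, 58] for k=0..6.
3 cycles of lengths [50, 50, 1].
n − c = 101 − 3 = 98; sign = (−1)^98 = +1.
Check: (45/101) = +1 by Zolotarev.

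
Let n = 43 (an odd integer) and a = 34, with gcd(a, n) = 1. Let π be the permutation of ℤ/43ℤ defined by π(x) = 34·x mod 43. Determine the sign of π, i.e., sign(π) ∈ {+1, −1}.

Orbit of 35 under x↦34x: [35, 29, 40, 27, 15, 37, 11]… (length divides ord_43(34)).
Cycle lengths of π_34 on ℤ/43ℤ: [42, 1]; 2 cycles in total.
n − c = 43 − 2 = 41; sign = (−1)^41 = -1.

-1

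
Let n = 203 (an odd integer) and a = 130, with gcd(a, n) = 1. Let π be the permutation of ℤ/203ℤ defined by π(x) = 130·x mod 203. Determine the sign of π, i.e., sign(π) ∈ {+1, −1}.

-1

Start at x=134: 134 → 165 → 135 → 92 → 186 → 23 → 148 → … (one orbit).
Cycle type of π: 84×2 + 28 + 3×2 + 1; total 6 cycles.
6 cycles on 203: each ℓ→(−1)^(ℓ−1), product (−1)^197 = -1.
Zolotarev: (130|203) = -1, matching the cycle-count sign.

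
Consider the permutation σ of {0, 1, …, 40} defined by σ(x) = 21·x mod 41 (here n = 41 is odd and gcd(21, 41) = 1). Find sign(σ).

Start at x=4: 4 → 2 → 1 → 21 → 31 → 36 → 18 → … (one orbit).
3 cycles of lengths [20, 20, 1].
Σ(ℓ_i−1) = 41−3 = 38; sign = (−1)^38 = +1.
Check: (21/41) = +1 by Zolotarev.

+1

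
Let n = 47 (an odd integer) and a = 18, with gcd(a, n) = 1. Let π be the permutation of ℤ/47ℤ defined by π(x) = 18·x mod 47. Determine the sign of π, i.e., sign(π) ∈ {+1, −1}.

Trace 12: π^k(12) = [12, 28, 34, 1, 18, 42, 4] for k=0..6.
The orbit structure of x ↦ 18x mod 47: 3 orbits of sizes [23, 23, 1].
sign(π) = (−1)^{n − #cycles} = (−1)^{47−3} = (−1)^44 = +1.
Via Zolotarev, sign(π_{18}) = (18|47) = +1.

+1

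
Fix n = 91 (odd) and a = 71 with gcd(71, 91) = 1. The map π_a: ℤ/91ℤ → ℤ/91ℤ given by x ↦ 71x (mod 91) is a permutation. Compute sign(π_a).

Start at x=8: 8 → 22 → 15 → 64 → 85 → 29 → 57 → … (one orbit).
The orbit structure of x ↦ 71x mod 91: 14 orbits of sizes [12, 12, 12, 12, 12, 12, 12, 1, 1, 1, 1, 1, 1, 1].
sign(π) = (−1)^{n − #cycles} = (−1)^{91−14} = (−1)^77 = -1.

-1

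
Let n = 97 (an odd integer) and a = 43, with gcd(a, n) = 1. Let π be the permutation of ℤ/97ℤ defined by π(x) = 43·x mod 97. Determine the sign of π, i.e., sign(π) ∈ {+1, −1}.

+1

Trace 24: π^k(24) = [24, 62, 47, 81, 88, 1, 43] for k=0..6.
Cycle type of π: 24×4 + 1; total 5 cycles.
n − c = 97 − 5 = 92; sign = (−1)^92 = +1.
Check: (43/97) = +1 by Zolotarev.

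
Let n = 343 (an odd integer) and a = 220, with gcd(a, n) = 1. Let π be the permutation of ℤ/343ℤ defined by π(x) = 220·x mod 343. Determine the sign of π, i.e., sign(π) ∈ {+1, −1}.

Trace 23: π^k(23) = [23, 258, 165, 285, 274, 255, 191] for k=0..6.
π_220 has 4 disjoint cycles with lengths [294, 42, 6, 1] on {0,…,342}.
343 − 4 = 339 transpositions; sign(π) = (−1)^339 = -1.

-1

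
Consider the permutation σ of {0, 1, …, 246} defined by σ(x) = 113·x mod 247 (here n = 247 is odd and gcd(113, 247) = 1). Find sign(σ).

-1

Orbit of 94 under x↦113x: [94, 1, 113, 172, 170, 191]… (length divides ord_247(113)).
Cycle type of π: 6×36 + 3×4 + 2×9 + 1; total 50 cycles.
With 50 cycles on 247 points, sign = (−1)^{247−50} = -1.
The Jacobi symbol (113|247) = -1 (Zolotarev) agrees.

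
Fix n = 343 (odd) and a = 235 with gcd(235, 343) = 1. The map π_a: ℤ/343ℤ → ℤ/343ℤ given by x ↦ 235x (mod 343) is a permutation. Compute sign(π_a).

Trace 211: π^k(211) = [211, 193, 79, 43, 158, 86, 316] for k=0..6.
7 cycles of lengths [147, 147, 21, 21, 3, 3, 1].
343 − 7 = 336 transpositions; sign(π) = (−1)^336 = +1.
Check: (235/343) = +1 by Zolotarev.

+1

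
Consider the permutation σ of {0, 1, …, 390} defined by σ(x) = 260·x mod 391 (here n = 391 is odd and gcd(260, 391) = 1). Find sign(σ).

+1

Trace 250: π^k(250) = [250, 94, 198, 259, 88, 202, 126] for k=0..6.
The orbit structure of x ↦ 260x mod 391: 5 orbits of sizes [176, 176, 22, 16, 1].
sign(π) = (−1)^{n − #cycles} = (−1)^{391−5} = (−1)^386 = +1.
Check: (260/391) = +1 by Zolotarev.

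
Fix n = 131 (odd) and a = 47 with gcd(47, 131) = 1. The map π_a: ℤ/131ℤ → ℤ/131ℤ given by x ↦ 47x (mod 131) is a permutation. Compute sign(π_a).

Start at x=71: 71 → 62 → 32 → 63 → 79 → 45 → 19 → … (one orbit).
Decompose π into cycles: lengths [26, 26, 26, 26, 26, 1] (6 cycles, including the fixed point 0).
sign(π) = (−1)^{n − #cycles} = (−1)^{131−6} = (−1)^125 = -1.
Zolotarev: (47|131) = -1, matching the cycle-count sign.

-1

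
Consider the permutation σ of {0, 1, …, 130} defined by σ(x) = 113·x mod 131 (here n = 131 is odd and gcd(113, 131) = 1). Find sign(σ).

Start at x=112: 112 → 80 → 1 → 113 → 62 → 63 → 45 → … (one orbit).
The orbit structure of x ↦ 113x mod 131: 11 orbits of sizes [13, 13, 13, 13, 13, 13, 13, 13, 13, 13, 1].
n − c = 131 − 11 = 120; sign = (−1)^120 = +1.
The Jacobi symbol (113|131) = +1 (Zolotarev) agrees.

+1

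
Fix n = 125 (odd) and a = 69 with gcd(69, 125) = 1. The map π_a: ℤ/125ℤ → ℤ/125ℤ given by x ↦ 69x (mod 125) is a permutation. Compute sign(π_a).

+1

Start at x=81: 81 → 89 → 16 → 104 → 51 → 19 → 61 → … (one orbit).
π_69 has 7 disjoint cycles with lengths [50, 50, 10, 10, 2, 2, 1] on {0,…,124}.
125 − 7 = 118 transpositions; sign(π) = (−1)^118 = +1.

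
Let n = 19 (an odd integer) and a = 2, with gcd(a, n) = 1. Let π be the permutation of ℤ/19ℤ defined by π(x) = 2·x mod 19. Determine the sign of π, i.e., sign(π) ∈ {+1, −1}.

Orbit of 8 under x↦2x: [8, 16, 13, 7, 14, 9, 18]… (length divides ord_19(2)).
Cycle lengths of π_2 on ℤ/19ℤ: [18, 1]; 2 cycles in total.
sign(π) = (−1)^{n − #cycles} = (−1)^{19−2} = (−1)^17 = -1.

-1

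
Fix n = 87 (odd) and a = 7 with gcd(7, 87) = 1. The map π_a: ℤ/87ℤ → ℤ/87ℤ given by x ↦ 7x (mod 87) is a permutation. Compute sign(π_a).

Start at x=7: 7 → 49 → 82 → 52 → 16 → 25 → 1 → 7 (one orbit).
Cycle lengths of π_7 on ℤ/87ℤ: [7, 7, 7, 7, 7, 7, 7, 7, 7, 7, 7, 7, 1, 1, 1]; 15 cycles in total.
15 cycles on 87: each ℓ→(−1)^(ℓ−1), product (−1)^72 = +1.
Zolotarev: (7|87) = +1, matching the cycle-count sign.

+1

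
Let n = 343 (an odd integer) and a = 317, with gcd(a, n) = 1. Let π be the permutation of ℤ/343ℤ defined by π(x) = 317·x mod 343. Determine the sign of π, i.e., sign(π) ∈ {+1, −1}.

Trace 274: π^k(274) = [274, 79, 4, 239, 303, 11, 57] for k=0..6.
7 cycles of lengths [147, 147, 21, 21, 3, 3, 1].
Σ(ℓ_i−1) = 343−7 = 336; sign = (−1)^336 = +1.
Zolotarev: (317|343) = +1, matching the cycle-count sign.

+1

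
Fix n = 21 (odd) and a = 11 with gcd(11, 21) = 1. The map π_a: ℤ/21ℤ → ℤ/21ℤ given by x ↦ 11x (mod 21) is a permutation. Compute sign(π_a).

-1

Start at x=8: 8 → 4 → 2 → 1 → 11 → 16 → 8 (one orbit).
6 cycles of lengths [6, 6, 3, 3, 2, 1].
21 − 6 = 15 transpositions; sign(π) = (−1)^15 = -1.
Zolotarev: (11|21) = -1, matching the cycle-count sign.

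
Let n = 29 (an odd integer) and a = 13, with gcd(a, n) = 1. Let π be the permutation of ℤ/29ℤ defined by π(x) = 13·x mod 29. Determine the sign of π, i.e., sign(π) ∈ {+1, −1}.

Start at x=20: 20 → 28 → 16 → 5 → 7 → 4 → 23 → … (one orbit).
π_13 has 3 disjoint cycles with lengths [14, 14, 1] on {0,…,28}.
Σ(ℓ_i−1) = 29−3 = 26; sign = (−1)^26 = +1.

+1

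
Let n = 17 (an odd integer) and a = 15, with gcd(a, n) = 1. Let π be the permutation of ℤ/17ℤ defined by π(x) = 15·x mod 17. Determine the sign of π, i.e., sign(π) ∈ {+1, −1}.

Start at x=15: 15 → 4 → 9 → 16 → 2 → 13 → 8 → … (one orbit).
Cycle type of π: 8×2 + 1; total 3 cycles.
17 − 3 = 14 transpositions; sign(π) = (−1)^14 = +1.
(15|17)_J = +1 (Zolotarev's lemma cross-check).

+1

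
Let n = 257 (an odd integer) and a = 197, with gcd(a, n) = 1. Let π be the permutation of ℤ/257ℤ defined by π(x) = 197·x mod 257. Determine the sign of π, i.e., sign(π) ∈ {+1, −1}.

+1

Trace 128: π^k(128) = [128, 30, 256, 60, 255, 120, 253] for k=0..6.
Cycle type of π: 32×8 + 1; total 9 cycles.
n − c = 257 − 9 = 248; sign = (−1)^248 = +1.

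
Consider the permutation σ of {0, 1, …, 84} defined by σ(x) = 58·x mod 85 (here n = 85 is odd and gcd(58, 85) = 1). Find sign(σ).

Orbit of 22 under x↦58x: [22, 1, 58, 49, 37, 21, 28]… (length divides ord_85(58)).
The orbit structure of x ↦ 58x mod 85: 7 orbits of sizes [16, 16, 16, 16, 16, 4, 1].
85 − 7 = 78 transpositions; sign(π) = (−1)^78 = +1.
Check: (58/85) = +1 by Zolotarev.

+1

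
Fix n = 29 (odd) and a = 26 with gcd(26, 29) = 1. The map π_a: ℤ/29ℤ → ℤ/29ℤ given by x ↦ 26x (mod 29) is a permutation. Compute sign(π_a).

-1

Trace 23: π^k(23) = [23, 18, 4, 17, 7, 8, 5] for k=0..6.
Cycle type of π: 28 + 1; total 2 cycles.
n − c = 29 − 2 = 27; sign = (−1)^27 = -1.
Check: (26/29) = -1 by Zolotarev.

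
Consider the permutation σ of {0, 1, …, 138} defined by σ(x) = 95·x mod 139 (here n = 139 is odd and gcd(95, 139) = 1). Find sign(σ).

-1

Orbit of 87 under x↦95x: [87, 64, 103, 55, 82, 6, 14]… (length divides ord_139(95)).
4 cycles of lengths [46, 46, 46, 1].
139 − 4 = 135 transpositions; sign(π) = (−1)^135 = -1.
(95|139)_J = -1 (Zolotarev's lemma cross-check).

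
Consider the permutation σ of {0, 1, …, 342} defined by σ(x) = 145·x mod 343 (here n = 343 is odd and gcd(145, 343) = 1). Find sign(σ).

-1

Trace 283: π^k(283) = [283, 218, 54, 284, 20, 156, 325] for k=0..6.
Cycle lengths of π_145 on ℤ/343ℤ: [294, 42, 6, 1]; 4 cycles in total.
Σ(ℓ_i−1) = 343−4 = 339; sign = (−1)^339 = -1.
Via Zolotarev, sign(π_{145}) = (145|343) = -1.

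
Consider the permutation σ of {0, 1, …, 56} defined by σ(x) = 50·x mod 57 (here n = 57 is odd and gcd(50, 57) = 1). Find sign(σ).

Trace 7: π^k(7) = [7, 8, 1, 50, 49, 56] for k=0..5.
Cycle type of π: 6×9 + 2 + 1; total 11 cycles.
11 cycles on 57: each ℓ→(−1)^(ℓ−1), product (−1)^46 = +1.
The Jacobi symbol (50|57) = +1 (Zolotarev) agrees.

+1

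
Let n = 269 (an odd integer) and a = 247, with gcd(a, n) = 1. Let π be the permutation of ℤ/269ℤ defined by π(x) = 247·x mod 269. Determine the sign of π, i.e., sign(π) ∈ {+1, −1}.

-1

Orbit of 119 under x↦247x: [119, 72, 30, 147, 263, 132, 55]… (length divides ord_269(247)).
The orbit structure of x ↦ 247x mod 269: 2 orbits of sizes [268, 1].
269 − 2 = 267 transpositions; sign(π) = (−1)^267 = -1.
Check: (247/269) = -1 by Zolotarev.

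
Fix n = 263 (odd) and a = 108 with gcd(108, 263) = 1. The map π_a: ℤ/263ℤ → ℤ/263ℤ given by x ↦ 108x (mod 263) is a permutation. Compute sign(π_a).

+1

Start at x=132: 132 → 54 → 46 → 234 → 24 → 225 → 104 → … (one orbit).
π_108 has 3 disjoint cycles with lengths [131, 131, 1] on {0,…,262}.
Σ(ℓ_i−1) = 263−3 = 260; sign = (−1)^260 = +1.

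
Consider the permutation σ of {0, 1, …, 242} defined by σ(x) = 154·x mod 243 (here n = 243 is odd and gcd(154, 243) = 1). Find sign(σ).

Trace 190: π^k(190) = [190, 100, 91, 163, 73, 64, 136] for k=0..6.
27 cycles of lengths [27, 27, 27, 27, 27, 27, 9, 9, 9, 9, 9, 9, 3, 3, 3, 3, 3, 3, 1, 1, 1, 1, 1, 1, 1, 1, 1].
243 − 27 = 216 transpositions; sign(π) = (−1)^216 = +1.

+1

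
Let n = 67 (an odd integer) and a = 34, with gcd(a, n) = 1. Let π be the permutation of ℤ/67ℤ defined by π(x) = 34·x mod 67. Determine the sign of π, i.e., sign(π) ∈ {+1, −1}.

Start at x=21: 21 → 44 → 22 → 11 → 39 → 53 → 60 → … (one orbit).
The orbit structure of x ↦ 34x mod 67: 2 orbits of sizes [66, 1].
2 cycles on 67: each ℓ→(−1)^(ℓ−1), product (−1)^65 = -1.
(34|67)_J = -1 (Zolotarev's lemma cross-check).

-1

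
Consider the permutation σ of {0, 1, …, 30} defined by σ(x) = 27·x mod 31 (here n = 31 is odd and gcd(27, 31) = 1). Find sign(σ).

-1

Orbit of 15 under x↦27x: [15, 2, 23, 1, 27, 16, 29]… (length divides ord_31(27)).
π_27 has 4 disjoint cycles with lengths [10, 10, 10, 1] on {0,…,30}.
4 cycles on 31: each ℓ→(−1)^(ℓ−1), product (−1)^27 = -1.
Via Zolotarev, sign(π_{27}) = (27|31) = -1.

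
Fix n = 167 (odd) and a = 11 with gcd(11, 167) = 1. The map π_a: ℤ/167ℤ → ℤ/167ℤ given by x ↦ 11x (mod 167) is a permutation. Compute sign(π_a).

Start at x=112: 112 → 63 → 25 → 108 → 19 → 42 → 128 → … (one orbit).
3 cycles of lengths [83, 83, 1].
167 − 3 = 164 transpositions; sign(π) = (−1)^164 = +1.

+1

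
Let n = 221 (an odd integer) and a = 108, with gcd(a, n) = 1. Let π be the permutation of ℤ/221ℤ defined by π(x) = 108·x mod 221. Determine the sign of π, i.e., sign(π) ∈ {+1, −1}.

Trace 172: π^k(172) = [172, 12, 191, 75, 144, 82, 16] for k=0..6.
π_108 has 8 disjoint cycles with lengths [48, 48, 48, 48, 16, 6, 6, 1] on {0,…,220}.
221 − 8 = 213 transpositions; sign(π) = (−1)^213 = -1.

-1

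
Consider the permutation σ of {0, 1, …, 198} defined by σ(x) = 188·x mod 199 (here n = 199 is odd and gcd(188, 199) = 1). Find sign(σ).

+1

Start at x=18: 18 → 1 → 188 → 121 → 62 → 114 → 139 → … (one orbit).
Decompose π into cycles: lengths [11, 11, 11, 11, 11, 11, 11, 11, 11, 11, 11, 11, 11, 11, 11, 11, 11, 11, 1] (19 cycles, including the fixed point 0).
Σ(ℓ_i−1) = 199−19 = 180; sign = (−1)^180 = +1.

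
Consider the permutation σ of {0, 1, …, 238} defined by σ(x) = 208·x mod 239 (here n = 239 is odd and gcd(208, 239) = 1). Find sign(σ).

Trace 55: π^k(55) = [55, 207, 36, 79, 180, 156, 183] for k=0..6.
Cycle type of π: 238 + 1; total 2 cycles.
n − c = 239 − 2 = 237; sign = (−1)^237 = -1.
Via Zolotarev, sign(π_{208}) = (208|239) = -1.

-1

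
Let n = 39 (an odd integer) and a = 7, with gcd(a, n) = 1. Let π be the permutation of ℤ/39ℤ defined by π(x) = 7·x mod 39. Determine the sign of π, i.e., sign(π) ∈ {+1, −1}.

Orbit of 4 under x↦7x: [4, 28, 1, 7, 10, 31, 22]… (length divides ord_39(7)).
The orbit structure of x ↦ 7x mod 39: 6 orbits of sizes [12, 12, 12, 1, 1, 1].
39 − 6 = 33 transpositions; sign(π) = (−1)^33 = -1.
Zolotarev: (7|39) = -1, matching the cycle-count sign.

-1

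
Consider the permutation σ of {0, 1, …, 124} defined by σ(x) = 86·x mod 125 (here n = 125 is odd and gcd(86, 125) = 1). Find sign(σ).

Start at x=111: 111 → 46 → 81 → 91 → 76 → 36 → 96 → … (one orbit).
Cycle type of π: 25×4 + 5×4 + 1×5; total 13 cycles.
125 − 13 = 112 transpositions; sign(π) = (−1)^112 = +1.
The Jacobi symbol (86|125) = +1 (Zolotarev) agrees.

+1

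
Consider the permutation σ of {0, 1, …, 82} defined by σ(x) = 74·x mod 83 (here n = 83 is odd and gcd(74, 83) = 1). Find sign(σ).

-1

Start at x=74: 74 → 81 → 18 → 4 → 47 → 75 → 72 → … (one orbit).
π_74 has 2 disjoint cycles with lengths [82, 1] on {0,…,82}.
With 2 cycles on 83 points, sign = (−1)^{83−2} = -1.
(74|83)_J = -1 (Zolotarev's lemma cross-check).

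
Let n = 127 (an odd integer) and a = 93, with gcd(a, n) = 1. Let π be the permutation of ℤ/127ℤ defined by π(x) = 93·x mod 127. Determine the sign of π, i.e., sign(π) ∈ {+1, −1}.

-1

Start at x=91: 91 → 81 → 40 → 37 → 12 → 100 → 29 → … (one orbit).
The orbit structure of x ↦ 93x mod 127: 2 orbits of sizes [126, 1].
2 cycles on 127: each ℓ→(−1)^(ℓ−1), product (−1)^125 = -1.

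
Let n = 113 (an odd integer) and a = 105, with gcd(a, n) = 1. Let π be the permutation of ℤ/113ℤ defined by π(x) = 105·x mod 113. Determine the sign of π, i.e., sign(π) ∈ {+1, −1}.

Start at x=97: 97 → 15 → 106 → 56 → 4 → 81 → 30 → … (one orbit).
Cycle lengths of π_105 on ℤ/113ℤ: [28, 28, 28, 28, 1]; 5 cycles in total.
5 cycles on 113: each ℓ→(−1)^(ℓ−1), product (−1)^108 = +1.

+1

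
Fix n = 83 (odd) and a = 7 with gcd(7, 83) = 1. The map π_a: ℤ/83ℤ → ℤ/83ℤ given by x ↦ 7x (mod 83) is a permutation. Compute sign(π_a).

+1

Trace 38: π^k(38) = [38, 17, 36, 3, 21, 64, 33] for k=0..6.
The orbit structure of x ↦ 7x mod 83: 3 orbits of sizes [41, 41, 1].
With 3 cycles on 83 points, sign = (−1)^{83−3} = +1.
The Jacobi symbol (7|83) = +1 (Zolotarev) agrees.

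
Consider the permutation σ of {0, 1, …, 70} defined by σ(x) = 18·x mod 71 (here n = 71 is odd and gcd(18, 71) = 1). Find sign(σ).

Start at x=43: 43 → 64 → 16 → 4 → 1 → 18 → 40 → … (one orbit).
3 cycles of lengths [35, 35, 1].
3 cycles on 71: each ℓ→(−1)^(ℓ−1), product (−1)^68 = +1.
The Jacobi symbol (18|71) = +1 (Zolotarev) agrees.

+1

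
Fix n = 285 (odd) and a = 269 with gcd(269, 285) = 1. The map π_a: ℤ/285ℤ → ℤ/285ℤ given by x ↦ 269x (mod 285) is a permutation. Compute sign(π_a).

+1

Orbit of 106 under x↦269x: [106, 14, 61, 164, 226, 89, 1]… (length divides ord_285(269)).
The orbit structure of x ↦ 269x mod 285: 23 orbits of sizes [18, 18, 18, 18, 18, 18, 18, 18, 18, 18, 18, 18, 18, 18, 18, 2, 2, 2, 2, 2, 2, 2, 1].
23 cycles on 285: each ℓ→(−1)^(ℓ−1), product (−1)^262 = +1.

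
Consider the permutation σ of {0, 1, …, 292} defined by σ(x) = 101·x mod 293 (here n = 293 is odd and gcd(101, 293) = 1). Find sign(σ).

-1

Orbit of 246 under x↦101x: [246, 234, 194, 256, 72, 240, 214]… (length divides ord_293(101)).
The orbit structure of x ↦ 101x mod 293: 2 orbits of sizes [292, 1].
With 2 cycles on 293 points, sign = (−1)^{293−2} = -1.
The Jacobi symbol (101|293) = -1 (Zolotarev) agrees.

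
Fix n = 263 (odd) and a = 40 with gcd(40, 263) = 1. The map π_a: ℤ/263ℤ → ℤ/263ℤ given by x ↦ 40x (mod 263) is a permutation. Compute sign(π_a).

-1

Start at x=229: 229 → 218 → 41 → 62 → 113 → 49 → 119 → … (one orbit).
Cycle lengths of π_40 on ℤ/263ℤ: [262, 1]; 2 cycles in total.
2 cycles on 263: each ℓ→(−1)^(ℓ−1), product (−1)^261 = -1.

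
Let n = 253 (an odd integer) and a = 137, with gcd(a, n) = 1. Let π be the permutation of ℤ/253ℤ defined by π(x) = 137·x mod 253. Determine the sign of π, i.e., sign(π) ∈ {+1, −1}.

-1

Orbit of 185 under x↦137x: [185, 45, 93, 91, 70, 229, 1]… (length divides ord_253(137)).
Decompose π into cycles: lengths [10, 10, 10, 10, 10, 10, 10, 10, 10, 10, 10, 10, 10, 10, 10, 10, 10, 10, 10, 10, 10, 10, 5, 5, 2, 2, 2, 2, 2, 2, 2, 2, 2, 2, 2, 1] (36 cycles, including the fixed point 0).
253 − 36 = 217 transpositions; sign(π) = (−1)^217 = -1.
Via Zolotarev, sign(π_{137}) = (137|253) = -1.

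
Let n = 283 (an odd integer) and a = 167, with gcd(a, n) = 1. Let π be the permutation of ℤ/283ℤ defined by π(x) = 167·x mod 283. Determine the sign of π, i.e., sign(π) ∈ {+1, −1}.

-1

Orbit of 222 under x↦167x: [222, 1, 167, 155, 132, 253, 84]… (length divides ord_283(167)).
Cycle lengths of π_167 on ℤ/283ℤ: [94, 94, 94, 1]; 4 cycles in total.
n − c = 283 − 4 = 279; sign = (−1)^279 = -1.
Check: (167/283) = -1 by Zolotarev.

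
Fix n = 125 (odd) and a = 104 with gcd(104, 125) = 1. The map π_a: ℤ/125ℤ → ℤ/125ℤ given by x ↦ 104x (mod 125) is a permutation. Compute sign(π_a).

Trace 31: π^k(31) = [31, 99, 46, 34, 36, 119, 1] for k=0..6.
The orbit structure of x ↦ 104x mod 125: 7 orbits of sizes [50, 50, 10, 10, 2, 2, 1].
With 7 cycles on 125 points, sign = (−1)^{125−7} = +1.
Zolotarev: (104|125) = +1, matching the cycle-count sign.

+1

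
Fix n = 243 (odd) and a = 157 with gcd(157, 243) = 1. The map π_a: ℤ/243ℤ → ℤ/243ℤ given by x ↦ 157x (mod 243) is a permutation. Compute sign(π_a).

+1

Trace 145: π^k(145) = [145, 166, 61, 100, 148, 151, 136] for k=0..6.
π_157 has 11 disjoint cycles with lengths [81, 81, 27, 27, 9, 9, 3, 3, 1, 1, 1] on {0,…,242}.
Σ(ℓ_i−1) = 243−11 = 232; sign = (−1)^232 = +1.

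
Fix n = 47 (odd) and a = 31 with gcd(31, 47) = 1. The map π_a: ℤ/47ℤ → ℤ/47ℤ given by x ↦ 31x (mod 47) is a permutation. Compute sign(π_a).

Start at x=6: 6 → 45 → 32 → 5 → 14 → 11 → 12 → … (one orbit).
Cycle type of π: 46 + 1; total 2 cycles.
Σ(ℓ_i−1) = 47−2 = 45; sign = (−1)^45 = -1.
(31|47)_J = -1 (Zolotarev's lemma cross-check).

-1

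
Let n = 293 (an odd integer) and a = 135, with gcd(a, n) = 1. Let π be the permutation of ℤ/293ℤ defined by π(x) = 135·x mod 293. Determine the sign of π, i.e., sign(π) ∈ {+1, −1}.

+1

Start at x=56: 56 → 235 → 81 → 94 → 91 → 272 → 95 → … (one orbit).
5 cycles of lengths [73, 73, 73, 73, 1].
With 5 cycles on 293 points, sign = (−1)^{293−5} = +1.
Check: (135/293) = +1 by Zolotarev.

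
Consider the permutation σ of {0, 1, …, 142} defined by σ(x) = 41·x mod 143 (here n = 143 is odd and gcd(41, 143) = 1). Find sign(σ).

+1

Start at x=38: 38 → 128 → 100 → 96 → 75 → 72 → 92 → … (one orbit).
Cycle type of π: 60×2 + 12 + 10 + 1; total 5 cycles.
n − c = 143 − 5 = 138; sign = (−1)^138 = +1.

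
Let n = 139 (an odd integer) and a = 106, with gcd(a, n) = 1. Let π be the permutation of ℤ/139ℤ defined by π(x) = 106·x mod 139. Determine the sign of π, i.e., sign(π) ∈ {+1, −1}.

+1

Orbit of 91 under x↦106x: [91, 55, 131, 125, 45, 44, 77]… (length divides ord_139(106)).
π_106 has 7 disjoint cycles with lengths [23, 23, 23, 23, 23, 23, 1] on {0,…,138}.
sign(π) = (−1)^{n − #cycles} = (−1)^{139−7} = (−1)^132 = +1.
Via Zolotarev, sign(π_{106}) = (106|139) = +1.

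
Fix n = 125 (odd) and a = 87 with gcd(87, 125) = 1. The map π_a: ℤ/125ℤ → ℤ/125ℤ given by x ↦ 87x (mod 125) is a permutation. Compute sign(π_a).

-1

Trace 3: π^k(3) = [3, 11, 82, 9, 33, 121, 27] for k=0..6.
Decompose π into cycles: lengths [100, 20, 4, 1] (4 cycles, including the fixed point 0).
sign(π) = (−1)^{n − #cycles} = (−1)^{125−4} = (−1)^121 = -1.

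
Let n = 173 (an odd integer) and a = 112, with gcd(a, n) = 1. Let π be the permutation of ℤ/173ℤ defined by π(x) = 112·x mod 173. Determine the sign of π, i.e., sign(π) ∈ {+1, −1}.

-1

Trace 169: π^k(169) = [169, 71, 167, 20, 164, 30, 73] for k=0..6.
Cycle lengths of π_112 on ℤ/173ℤ: [172, 1]; 2 cycles in total.
Σ(ℓ_i−1) = 173−2 = 171; sign = (−1)^171 = -1.
Check: (112/173) = -1 by Zolotarev.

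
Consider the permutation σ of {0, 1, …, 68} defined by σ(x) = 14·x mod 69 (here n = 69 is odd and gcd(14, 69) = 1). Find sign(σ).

+1

Trace 38: π^k(38) = [38, 49, 65, 13, 44, 64, 68] for k=0..6.
The orbit structure of x ↦ 14x mod 69: 5 orbits of sizes [22, 22, 22, 2, 1].
Σ(ℓ_i−1) = 69−5 = 64; sign = (−1)^64 = +1.
(14|69)_J = +1 (Zolotarev's lemma cross-check).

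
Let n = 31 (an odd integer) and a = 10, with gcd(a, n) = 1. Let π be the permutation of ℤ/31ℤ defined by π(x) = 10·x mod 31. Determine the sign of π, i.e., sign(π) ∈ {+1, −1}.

Orbit of 25 under x↦10x: [25, 2, 20, 14, 16, 5, 19]… (length divides ord_31(10)).
The orbit structure of x ↦ 10x mod 31: 3 orbits of sizes [15, 15, 1].
3 cycles on 31: each ℓ→(−1)^(ℓ−1), product (−1)^28 = +1.

+1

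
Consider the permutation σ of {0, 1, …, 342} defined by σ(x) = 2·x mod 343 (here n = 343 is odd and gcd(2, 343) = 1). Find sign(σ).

Start at x=289: 289 → 235 → 127 → 254 → 165 → 330 → 317 → … (one orbit).
The orbit structure of x ↦ 2x mod 343: 7 orbits of sizes [147, 147, 21, 21, 3, 3, 1].
7 cycles on 343: each ℓ→(−1)^(ℓ−1), product (−1)^336 = +1.
(2|343)_J = +1 (Zolotarev's lemma cross-check).

+1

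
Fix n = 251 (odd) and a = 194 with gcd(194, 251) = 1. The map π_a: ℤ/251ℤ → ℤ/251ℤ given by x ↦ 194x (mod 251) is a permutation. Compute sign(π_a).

Trace 152: π^k(152) = [152, 121, 131, 63, 174, 122, 74] for k=0..6.
3 cycles of lengths [125, 125, 1].
3 cycles on 251: each ℓ→(−1)^(ℓ−1), product (−1)^248 = +1.

+1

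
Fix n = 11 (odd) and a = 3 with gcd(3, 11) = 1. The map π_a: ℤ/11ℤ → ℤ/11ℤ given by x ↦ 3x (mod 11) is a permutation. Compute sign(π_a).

+1

Orbit of 9 under x↦3x: [9, 5, 4, 1, 3]… (length divides ord_11(3)).
Cycle lengths of π_3 on ℤ/11ℤ: [5, 5, 1]; 3 cycles in total.
11 − 3 = 8 transpositions; sign(π) = (−1)^8 = +1.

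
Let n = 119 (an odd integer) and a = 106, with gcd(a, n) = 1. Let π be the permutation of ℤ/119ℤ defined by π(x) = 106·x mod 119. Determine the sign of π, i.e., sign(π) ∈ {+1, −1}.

+1

Start at x=106: 106 → 50 → 64 → 1 → 106 (one orbit).
The orbit structure of x ↦ 106x mod 119: 35 orbits of sizes [4, 4, 4, 4, 4, 4, 4, 4, 4, 4, 4, 4, 4, 4, 4, 4, 4, 4, 4, 4, 4, 4, 4, 4, 4, 4, 4, 4, 1, 1, 1, 1, 1, 1, 1].
With 35 cycles on 119 points, sign = (−1)^{119−35} = +1.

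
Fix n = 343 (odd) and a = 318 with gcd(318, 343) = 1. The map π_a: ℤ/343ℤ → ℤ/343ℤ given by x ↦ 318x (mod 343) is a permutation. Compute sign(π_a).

Orbit of 166 under x↦318x: [166, 309, 164, 16, 286, 53, 47]… (length divides ord_343(318)).
Cycle type of π: 294 + 42 + 6 + 1; total 4 cycles.
Σ(ℓ_i−1) = 343−4 = 339; sign = (−1)^339 = -1.
Check: (318/343) = -1 by Zolotarev.

-1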